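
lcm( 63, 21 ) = 63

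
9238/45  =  205 + 13/45=205.29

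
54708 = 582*94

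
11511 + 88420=99931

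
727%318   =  91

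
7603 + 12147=19750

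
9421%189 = 160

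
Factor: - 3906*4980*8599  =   - 167266716120 = - 2^3  *  3^3  *5^1*7^1*31^1*83^1*8599^1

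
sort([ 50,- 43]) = [-43, 50]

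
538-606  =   - 68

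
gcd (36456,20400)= 24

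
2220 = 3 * 740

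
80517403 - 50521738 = 29995665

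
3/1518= 1/506 = 0.00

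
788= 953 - 165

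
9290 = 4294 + 4996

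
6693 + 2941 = 9634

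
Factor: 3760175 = 5^2 * 150407^1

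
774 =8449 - 7675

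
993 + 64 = 1057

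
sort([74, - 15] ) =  [ - 15,74 ] 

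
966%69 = 0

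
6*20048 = 120288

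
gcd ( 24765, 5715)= 1905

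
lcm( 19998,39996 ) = 39996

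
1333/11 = 121 + 2/11 = 121.18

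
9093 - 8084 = 1009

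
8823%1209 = 360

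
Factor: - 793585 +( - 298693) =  - 2^1*11^1*131^1* 379^1 = - 1092278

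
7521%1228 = 153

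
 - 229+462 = 233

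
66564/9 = 7396 = 7396.00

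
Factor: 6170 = 2^1*5^1*617^1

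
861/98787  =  287/32929 = 0.01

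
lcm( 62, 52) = 1612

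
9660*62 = 598920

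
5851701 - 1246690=4605011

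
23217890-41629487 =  - 18411597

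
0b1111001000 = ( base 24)1g8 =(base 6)4252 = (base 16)3c8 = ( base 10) 968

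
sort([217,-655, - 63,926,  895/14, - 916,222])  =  [ - 916, - 655, - 63,895/14, 217,222,926] 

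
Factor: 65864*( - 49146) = - 3236952144 = - 2^4*3^1* 8191^1*8233^1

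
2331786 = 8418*277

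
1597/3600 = 1597/3600 = 0.44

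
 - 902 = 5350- 6252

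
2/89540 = 1/44770 = 0.00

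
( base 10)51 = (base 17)30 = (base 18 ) 2f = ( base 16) 33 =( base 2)110011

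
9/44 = 9/44 = 0.20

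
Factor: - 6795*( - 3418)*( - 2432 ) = - 56483953920 = - 2^8*3^2*5^1*19^1*151^1 * 1709^1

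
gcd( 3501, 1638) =9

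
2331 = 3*777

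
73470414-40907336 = 32563078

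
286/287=286/287 = 1.00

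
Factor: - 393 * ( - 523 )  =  205539=3^1 * 131^1*523^1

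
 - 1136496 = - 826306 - 310190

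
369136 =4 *92284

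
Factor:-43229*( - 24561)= 3^2*139^1*311^1*2729^1  =  1061747469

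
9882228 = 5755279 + 4126949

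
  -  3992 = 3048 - 7040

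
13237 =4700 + 8537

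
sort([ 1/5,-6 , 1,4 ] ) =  [  -  6,1/5, 1,4 ]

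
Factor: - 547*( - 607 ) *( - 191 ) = - 191^1 *547^1*607^1 = -63417539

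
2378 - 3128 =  - 750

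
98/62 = 1 +18/31 = 1.58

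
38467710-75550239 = -37082529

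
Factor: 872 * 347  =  2^3* 109^1 *347^1 = 302584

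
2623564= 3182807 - 559243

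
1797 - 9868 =-8071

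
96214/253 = 96214/253 = 380.29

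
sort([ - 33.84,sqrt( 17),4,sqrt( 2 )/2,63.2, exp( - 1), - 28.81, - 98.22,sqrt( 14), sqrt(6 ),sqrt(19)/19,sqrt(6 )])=[-98.22,- 33.84, - 28.81, sqrt( 19 )/19, exp( - 1), sqrt ( 2 ) /2,sqrt(6 ),sqrt(6 ),sqrt ( 14), 4,  sqrt( 17 ),63.2]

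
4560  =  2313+2247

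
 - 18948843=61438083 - 80386926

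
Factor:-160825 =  - 5^2 *7^1*919^1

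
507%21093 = 507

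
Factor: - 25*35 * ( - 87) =3^1*5^3 * 7^1* 29^1 = 76125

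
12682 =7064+5618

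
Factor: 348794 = 2^1*73^1 * 2389^1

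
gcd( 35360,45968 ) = 3536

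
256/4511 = 256/4511 = 0.06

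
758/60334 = 379/30167 =0.01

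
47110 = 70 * 673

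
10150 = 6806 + 3344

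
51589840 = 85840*601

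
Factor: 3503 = 31^1*113^1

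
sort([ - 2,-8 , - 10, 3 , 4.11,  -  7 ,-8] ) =[ - 10, - 8 , - 8, - 7,  -  2 , 3,  4.11] 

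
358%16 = 6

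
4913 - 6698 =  - 1785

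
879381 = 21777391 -20898010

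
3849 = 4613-764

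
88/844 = 22/211 = 0.10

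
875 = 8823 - 7948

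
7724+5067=12791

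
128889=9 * 14321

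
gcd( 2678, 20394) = 206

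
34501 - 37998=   -3497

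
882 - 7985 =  - 7103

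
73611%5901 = 2799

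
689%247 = 195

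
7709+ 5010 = 12719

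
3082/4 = 1541/2 =770.50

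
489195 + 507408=996603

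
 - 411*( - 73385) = 30161235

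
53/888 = 53/888 = 0.06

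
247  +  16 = 263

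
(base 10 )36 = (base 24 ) 1C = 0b100100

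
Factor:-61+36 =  - 5^2= - 25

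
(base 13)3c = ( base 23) 25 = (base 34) 1H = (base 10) 51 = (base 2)110011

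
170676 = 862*198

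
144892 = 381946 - 237054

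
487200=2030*240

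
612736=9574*64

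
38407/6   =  38407/6 = 6401.17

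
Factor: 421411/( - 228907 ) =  - 683/371 = - 7^(- 1) * 53^ (  -  1)* 683^1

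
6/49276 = 3/24638 = 0.00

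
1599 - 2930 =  - 1331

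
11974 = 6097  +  5877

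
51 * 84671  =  4318221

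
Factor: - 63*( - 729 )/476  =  2^(-2)*3^8*17^( - 1)  =  6561/68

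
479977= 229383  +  250594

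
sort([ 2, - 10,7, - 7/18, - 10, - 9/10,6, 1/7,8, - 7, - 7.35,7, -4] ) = [-10, -10, -7.35, - 7, -4, - 9/10, - 7/18,1/7, 2, 6, 7,7,  8 ]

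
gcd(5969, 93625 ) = 1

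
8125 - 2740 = 5385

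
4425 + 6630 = 11055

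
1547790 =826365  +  721425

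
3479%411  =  191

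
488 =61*8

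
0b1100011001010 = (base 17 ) 14g5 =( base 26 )9a2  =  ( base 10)6346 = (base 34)5gm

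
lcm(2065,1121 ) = 39235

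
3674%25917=3674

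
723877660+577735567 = 1301613227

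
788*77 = 60676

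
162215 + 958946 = 1121161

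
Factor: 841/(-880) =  -2^( - 4) * 5^ ( - 1)*11^( - 1 ) *29^2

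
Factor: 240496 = 2^4*15031^1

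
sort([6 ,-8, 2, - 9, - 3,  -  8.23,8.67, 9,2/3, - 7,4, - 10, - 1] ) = [ - 10, - 9, - 8.23, - 8,-7, - 3, - 1,2/3,2,4,6,8.67,  9] 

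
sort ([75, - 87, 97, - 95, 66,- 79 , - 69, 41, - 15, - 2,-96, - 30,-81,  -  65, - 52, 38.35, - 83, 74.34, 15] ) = [ - 96,-95, - 87,- 83, - 81, - 79 , - 69,-65, - 52, - 30, - 15,-2,15, 38.35, 41 , 66,  74.34 , 75 , 97]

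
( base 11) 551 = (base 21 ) 1AA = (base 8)1225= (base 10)661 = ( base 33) k1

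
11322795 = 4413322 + 6909473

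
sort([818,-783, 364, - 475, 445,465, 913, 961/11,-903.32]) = [ -903.32, - 783, - 475,961/11,  364,445, 465, 818,913]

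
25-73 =-48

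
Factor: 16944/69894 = 2^3* 3^( - 1 ) * 11^( - 1) = 8/33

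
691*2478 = 1712298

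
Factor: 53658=2^1*3^2*11^1*271^1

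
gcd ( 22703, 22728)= 1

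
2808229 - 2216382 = 591847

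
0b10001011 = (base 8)213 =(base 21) 6D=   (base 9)164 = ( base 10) 139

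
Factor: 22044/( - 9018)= - 22/9 = -  2^1*3^( - 2)*11^1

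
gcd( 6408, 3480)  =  24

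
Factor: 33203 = 33203^1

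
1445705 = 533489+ 912216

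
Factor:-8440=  - 2^3*5^1 * 211^1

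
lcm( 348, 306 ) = 17748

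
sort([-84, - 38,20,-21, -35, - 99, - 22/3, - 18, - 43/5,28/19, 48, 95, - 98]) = [ - 99, - 98, - 84, - 38, - 35, - 21, - 18,-43/5, - 22/3 , 28/19,20,48,95]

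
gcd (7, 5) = 1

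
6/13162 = 3/6581  =  0.00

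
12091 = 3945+8146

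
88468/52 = 1701 + 4/13 = 1701.31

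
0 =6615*0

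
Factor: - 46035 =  - 3^3*5^1* 11^1*31^1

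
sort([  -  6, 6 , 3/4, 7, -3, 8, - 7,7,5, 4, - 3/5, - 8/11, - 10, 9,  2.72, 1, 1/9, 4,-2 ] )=[ - 10, - 7, - 6,  -  3, - 2, - 8/11, -3/5, 1/9,3/4,1, 2.72, 4 , 4,  5, 6, 7, 7, 8,9] 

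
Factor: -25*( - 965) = 5^3*193^1 = 24125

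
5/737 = 5/737 = 0.01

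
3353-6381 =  - 3028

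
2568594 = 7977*322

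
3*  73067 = 219201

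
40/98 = 20/49 = 0.41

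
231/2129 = 231/2129 = 0.11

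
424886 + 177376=602262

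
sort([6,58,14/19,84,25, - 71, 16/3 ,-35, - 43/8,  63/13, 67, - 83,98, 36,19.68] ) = [ - 83, - 71,  -  35,- 43/8,14/19,63/13, 16/3,  6,  19.68, 25,  36,58,67,84,98] 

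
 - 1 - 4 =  - 5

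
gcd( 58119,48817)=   1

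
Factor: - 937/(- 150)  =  2^( - 1)*3^ ( - 1)*5^ ( - 2)* 937^1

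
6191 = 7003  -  812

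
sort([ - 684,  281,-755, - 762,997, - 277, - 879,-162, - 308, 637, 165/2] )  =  [ - 879 , - 762, -755, - 684, - 308, - 277,  -  162, 165/2  ,  281 , 637, 997]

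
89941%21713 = 3089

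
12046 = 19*634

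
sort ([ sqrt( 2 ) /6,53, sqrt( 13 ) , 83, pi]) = [sqrt ( 2) /6,pi,sqrt( 13),53,83]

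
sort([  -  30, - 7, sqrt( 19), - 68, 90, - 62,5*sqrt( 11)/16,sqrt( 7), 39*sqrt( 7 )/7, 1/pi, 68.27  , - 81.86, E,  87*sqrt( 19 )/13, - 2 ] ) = [ - 81.86,-68, - 62 , - 30, - 7, - 2, 1/pi , 5*sqrt( 11)/16,sqrt( 7) , E, sqrt( 19 ), 39 * sqrt (7 )/7 , 87*sqrt( 19 ) /13, 68.27,90]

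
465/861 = 155/287 = 0.54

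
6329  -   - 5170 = 11499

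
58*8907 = 516606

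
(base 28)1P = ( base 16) 35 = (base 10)53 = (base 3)1222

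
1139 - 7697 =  - 6558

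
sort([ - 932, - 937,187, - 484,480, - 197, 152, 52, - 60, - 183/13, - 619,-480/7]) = [ - 937, - 932 , - 619, - 484, - 197, - 480/7, - 60, - 183/13 , 52,152 , 187,  480] 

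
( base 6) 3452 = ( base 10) 824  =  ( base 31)qi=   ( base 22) 1FA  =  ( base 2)1100111000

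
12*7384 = 88608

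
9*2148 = 19332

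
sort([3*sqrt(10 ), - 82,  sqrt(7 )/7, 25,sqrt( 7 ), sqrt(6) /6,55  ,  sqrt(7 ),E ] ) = [ - 82, sqrt(7 )/7,  sqrt( 6)/6,sqrt ( 7 ), sqrt(7 ), E, 3* sqrt(10 ),25 , 55 ] 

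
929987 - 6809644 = - 5879657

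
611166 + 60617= 671783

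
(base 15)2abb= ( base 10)9176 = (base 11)6992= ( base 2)10001111011000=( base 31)9h0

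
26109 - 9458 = 16651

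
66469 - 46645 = 19824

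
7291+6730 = 14021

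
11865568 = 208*57046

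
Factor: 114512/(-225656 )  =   - 34/67 = -2^1*17^1*67^( - 1)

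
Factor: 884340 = 2^2* 3^2*5^1 *17^3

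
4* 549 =2196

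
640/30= 64/3 = 21.33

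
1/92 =1/92 = 0.01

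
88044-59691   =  28353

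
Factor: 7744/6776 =8/7  =  2^3*7^ ( - 1)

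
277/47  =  277/47=   5.89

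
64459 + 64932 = 129391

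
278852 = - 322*( - 866 ) 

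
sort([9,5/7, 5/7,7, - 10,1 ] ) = [ - 10,5/7,5/7,1,  7, 9] 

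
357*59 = 21063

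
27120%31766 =27120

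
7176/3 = 2392 = 2392.00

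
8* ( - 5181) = - 41448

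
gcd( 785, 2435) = 5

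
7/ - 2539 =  - 1 + 2532/2539 = - 0.00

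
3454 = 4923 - 1469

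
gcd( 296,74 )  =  74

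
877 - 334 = 543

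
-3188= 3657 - 6845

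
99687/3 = 33229 = 33229.00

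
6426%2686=1054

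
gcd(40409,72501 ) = 1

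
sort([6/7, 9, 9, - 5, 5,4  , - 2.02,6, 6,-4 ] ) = [ - 5,-4, - 2.02, 6/7, 4,  5 , 6, 6,9, 9]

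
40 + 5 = 45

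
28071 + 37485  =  65556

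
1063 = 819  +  244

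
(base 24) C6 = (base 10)294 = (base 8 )446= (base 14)170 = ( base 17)105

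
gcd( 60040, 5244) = 76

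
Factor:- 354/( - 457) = 2^1*3^1*59^1*457^(-1 ) 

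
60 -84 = -24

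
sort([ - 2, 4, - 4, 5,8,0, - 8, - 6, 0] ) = [-8 , - 6,-4, - 2, 0, 0, 4,5,8 ] 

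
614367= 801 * 767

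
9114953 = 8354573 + 760380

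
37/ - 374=-37/374 = -0.10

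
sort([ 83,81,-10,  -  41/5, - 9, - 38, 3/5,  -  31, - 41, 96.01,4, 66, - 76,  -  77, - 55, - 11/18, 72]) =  [ - 77, - 76 , - 55, - 41,-38,  -  31, - 10, - 9,-41/5, - 11/18, 3/5, 4,66,72, 81, 83, 96.01] 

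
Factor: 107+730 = 3^3*31^1 = 837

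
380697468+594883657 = 975581125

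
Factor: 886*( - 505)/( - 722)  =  223715/361 = 5^1*19^(-2)*101^1*443^1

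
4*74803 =299212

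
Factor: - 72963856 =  -2^4*7^1 *131^1* 4973^1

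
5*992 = 4960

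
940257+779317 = 1719574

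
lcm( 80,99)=7920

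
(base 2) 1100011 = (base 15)69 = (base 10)99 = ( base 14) 71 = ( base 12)83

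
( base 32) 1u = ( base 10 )62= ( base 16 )3e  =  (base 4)332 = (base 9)68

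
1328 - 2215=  - 887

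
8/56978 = 4/28489 = 0.00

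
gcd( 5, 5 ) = 5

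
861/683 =861/683 = 1.26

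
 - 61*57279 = - 3494019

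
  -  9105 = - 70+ -9035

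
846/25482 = 141/4247 = 0.03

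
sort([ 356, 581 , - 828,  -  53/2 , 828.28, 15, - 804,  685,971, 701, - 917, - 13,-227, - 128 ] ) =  [ - 917, - 828 , - 804, - 227, - 128, - 53/2, - 13,15, 356,581 , 685,701 , 828.28,971] 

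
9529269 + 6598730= 16127999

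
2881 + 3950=6831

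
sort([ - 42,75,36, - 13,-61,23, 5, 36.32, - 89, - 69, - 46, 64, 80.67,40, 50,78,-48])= [ -89, - 69, - 61,  -  48, - 46, - 42, - 13,5, 23,36, 36.32,40,50,64  ,  75,78, 80.67]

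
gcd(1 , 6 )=1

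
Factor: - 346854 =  - 2^1*3^1*57809^1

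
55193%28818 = 26375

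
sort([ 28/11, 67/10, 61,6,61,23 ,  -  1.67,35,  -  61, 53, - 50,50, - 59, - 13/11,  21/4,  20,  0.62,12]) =[ - 61, - 59 , - 50, - 1.67 ,-13/11,0.62, 28/11,21/4,6,67/10, 12,20,23, 35 , 50, 53,61,61]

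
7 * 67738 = 474166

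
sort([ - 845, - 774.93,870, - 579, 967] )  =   [ - 845,-774.93, - 579,870,967]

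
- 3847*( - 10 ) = 38470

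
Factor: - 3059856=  - 2^4*3^5*787^1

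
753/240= 3  +  11/80 = 3.14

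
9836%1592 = 284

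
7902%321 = 198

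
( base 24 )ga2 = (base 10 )9458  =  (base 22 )JBK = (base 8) 22362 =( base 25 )f38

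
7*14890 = 104230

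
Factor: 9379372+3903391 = 13282763 = 13^1*17^1*60103^1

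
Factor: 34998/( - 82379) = - 2^1 * 3^1 * 11^( - 1 )*19^1*307^1*7489^( - 1)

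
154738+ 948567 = 1103305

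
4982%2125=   732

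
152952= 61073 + 91879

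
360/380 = 18/19 =0.95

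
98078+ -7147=90931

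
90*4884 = 439560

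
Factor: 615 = 3^1*5^1*41^1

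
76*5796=440496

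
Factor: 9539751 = 3^1 * 13^1*331^1*739^1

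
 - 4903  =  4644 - 9547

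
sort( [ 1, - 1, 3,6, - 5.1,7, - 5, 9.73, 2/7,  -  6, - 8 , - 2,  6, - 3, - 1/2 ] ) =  [ - 8,-6,  -  5.1, - 5, - 3, - 2,- 1,  -  1/2, 2/7,1,3, 6, 6,7,9.73]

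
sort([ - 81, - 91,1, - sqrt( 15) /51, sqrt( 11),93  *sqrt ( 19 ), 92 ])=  [ - 91, - 81, - sqrt( 15)/51,  1,  sqrt(11), 92,93*sqrt(19 ) ]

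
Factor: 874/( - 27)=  - 2^1*3^( - 3 )*19^1*23^1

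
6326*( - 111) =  - 702186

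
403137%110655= 71172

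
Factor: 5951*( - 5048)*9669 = -290463025512 = -2^3*3^1* 11^2  *293^1* 541^1*631^1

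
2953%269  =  263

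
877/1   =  877  =  877.00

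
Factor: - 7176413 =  - 1553^1*4621^1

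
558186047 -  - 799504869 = 1357690916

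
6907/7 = 6907/7=986.71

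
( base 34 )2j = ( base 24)3f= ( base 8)127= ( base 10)87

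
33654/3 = 11218 = 11218.00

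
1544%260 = 244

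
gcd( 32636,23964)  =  4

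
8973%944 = 477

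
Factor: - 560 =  -2^4 * 5^1*7^1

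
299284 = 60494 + 238790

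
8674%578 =4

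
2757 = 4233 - 1476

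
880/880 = 1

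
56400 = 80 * 705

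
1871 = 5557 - 3686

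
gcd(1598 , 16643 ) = 17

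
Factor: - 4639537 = -7^1*23^1*28817^1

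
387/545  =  387/545  =  0.71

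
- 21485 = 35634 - 57119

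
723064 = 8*90383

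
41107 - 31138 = 9969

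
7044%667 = 374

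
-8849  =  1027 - 9876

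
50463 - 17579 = 32884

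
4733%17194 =4733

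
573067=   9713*59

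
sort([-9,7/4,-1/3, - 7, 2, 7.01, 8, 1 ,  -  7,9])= [ - 9, - 7, - 7, - 1/3,1,7/4,2,7.01 , 8, 9]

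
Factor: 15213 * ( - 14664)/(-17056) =2145033/164 =2^( - 2)*3^2*11^1*41^(-1) * 47^1*461^1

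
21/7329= 1/349 = 0.00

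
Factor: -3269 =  - 7^1*467^1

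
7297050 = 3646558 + 3650492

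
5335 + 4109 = 9444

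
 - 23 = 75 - 98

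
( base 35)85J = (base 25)FOJ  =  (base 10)9994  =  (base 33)95S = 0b10011100001010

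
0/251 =0 = 0.00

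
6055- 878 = 5177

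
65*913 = 59345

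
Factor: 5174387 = 5174387^1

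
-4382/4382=-1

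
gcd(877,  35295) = 1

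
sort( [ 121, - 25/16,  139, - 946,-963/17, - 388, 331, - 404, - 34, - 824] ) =[ - 946, - 824 , - 404, - 388 , - 963/17, - 34, - 25/16, 121, 139,331]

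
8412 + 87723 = 96135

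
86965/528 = 164 + 373/528 = 164.71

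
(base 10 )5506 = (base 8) 12602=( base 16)1582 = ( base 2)1010110000010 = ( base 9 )7487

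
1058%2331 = 1058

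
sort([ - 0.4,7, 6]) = [-0.4, 6,  7] 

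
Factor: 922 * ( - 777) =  -2^1*3^1 * 7^1*37^1 * 461^1 =- 716394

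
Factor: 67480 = 2^3*5^1  *  7^1*241^1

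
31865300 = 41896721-10031421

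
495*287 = 142065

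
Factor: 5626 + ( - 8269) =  - 3^1*881^1 = - 2643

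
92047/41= 2245 + 2/41 = 2245.05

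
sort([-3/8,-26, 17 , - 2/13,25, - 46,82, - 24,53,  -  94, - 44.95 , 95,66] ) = [ - 94, - 46, - 44.95,  -  26 ,- 24,-3/8,-2/13, 17, 25,  53,66, 82, 95]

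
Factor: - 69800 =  - 2^3 * 5^2*349^1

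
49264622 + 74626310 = 123890932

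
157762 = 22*7171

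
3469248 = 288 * 12046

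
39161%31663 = 7498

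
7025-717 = 6308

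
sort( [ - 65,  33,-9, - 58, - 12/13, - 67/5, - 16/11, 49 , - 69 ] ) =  [ - 69 , -65 ,-58,-67/5, - 9, - 16/11, - 12/13, 33, 49]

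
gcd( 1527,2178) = 3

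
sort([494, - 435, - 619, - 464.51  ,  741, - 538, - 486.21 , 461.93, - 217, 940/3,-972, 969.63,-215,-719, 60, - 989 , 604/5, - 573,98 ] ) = [ -989, - 972, - 719, - 619, - 573, - 538, - 486.21, - 464.51, - 435, - 217, - 215, 60, 98,604/5  ,  940/3 , 461.93,  494, 741, 969.63 ]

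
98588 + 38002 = 136590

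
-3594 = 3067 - 6661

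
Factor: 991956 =2^2*3^1*7^3*241^1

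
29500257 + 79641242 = 109141499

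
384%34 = 10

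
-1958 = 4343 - 6301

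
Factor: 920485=5^1*227^1*811^1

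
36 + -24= 12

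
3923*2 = 7846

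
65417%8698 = 4531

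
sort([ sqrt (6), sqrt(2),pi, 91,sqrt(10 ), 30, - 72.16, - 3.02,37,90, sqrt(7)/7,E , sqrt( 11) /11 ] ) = [ - 72.16, - 3.02,sqrt(11) /11,sqrt(7 )/7, sqrt(2 ),  sqrt (6 ), E, pi, sqrt( 10), 30,  37, 90, 91 ] 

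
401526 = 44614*9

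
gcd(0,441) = 441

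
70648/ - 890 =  - 80+276/445 = -  79.38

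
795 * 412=327540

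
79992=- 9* ( - 8888)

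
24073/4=6018+ 1/4 = 6018.25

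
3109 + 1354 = 4463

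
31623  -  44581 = - 12958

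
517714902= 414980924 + 102733978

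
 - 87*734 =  - 63858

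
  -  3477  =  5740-9217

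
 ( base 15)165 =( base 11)271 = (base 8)500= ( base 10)320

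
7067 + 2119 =9186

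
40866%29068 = 11798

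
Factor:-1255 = -5^1*251^1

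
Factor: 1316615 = 5^1*263323^1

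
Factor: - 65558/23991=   -2^1 * 3^ ( - 1 )*11^ ( - 1 ) * 727^( - 1) *32779^1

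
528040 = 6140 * 86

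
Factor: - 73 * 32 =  - 2^5*73^1  =  - 2336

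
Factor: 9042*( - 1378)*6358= -79219891608 = -2^3*3^1*11^2*13^1*  17^2*53^1*137^1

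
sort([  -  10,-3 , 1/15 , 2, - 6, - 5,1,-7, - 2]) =[ - 10, - 7,- 6, - 5, - 3, - 2, 1/15, 1 , 2 ] 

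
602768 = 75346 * 8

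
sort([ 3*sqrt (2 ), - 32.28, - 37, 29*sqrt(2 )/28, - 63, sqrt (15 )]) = [ - 63, - 37 , -32.28,29*sqrt( 2 )/28,sqrt(15), 3*sqrt(2)]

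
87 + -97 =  - 10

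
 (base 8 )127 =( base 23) 3I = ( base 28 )33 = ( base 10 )87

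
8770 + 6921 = 15691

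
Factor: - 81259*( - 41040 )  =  3334869360  =  2^4*3^3*5^1*19^1* 23^1* 3533^1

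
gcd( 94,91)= 1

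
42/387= 14/129=0.11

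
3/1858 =3/1858 = 0.00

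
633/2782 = 633/2782= 0.23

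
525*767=402675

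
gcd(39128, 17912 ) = 8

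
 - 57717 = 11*( - 5247)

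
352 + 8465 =8817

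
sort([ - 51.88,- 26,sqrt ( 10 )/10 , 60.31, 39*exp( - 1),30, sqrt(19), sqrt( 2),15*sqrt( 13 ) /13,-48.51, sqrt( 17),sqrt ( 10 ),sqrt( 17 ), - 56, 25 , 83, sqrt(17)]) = [ - 56, - 51.88,-48.51, - 26, sqrt( 10 ) /10,sqrt( 2),sqrt( 10), sqrt( 17),sqrt( 17),sqrt( 17), 15*sqrt( 13 ) /13, sqrt(19 ), 39*exp(-1 ), 25, 30, 60.31, 83]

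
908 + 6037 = 6945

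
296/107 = 296/107 = 2.77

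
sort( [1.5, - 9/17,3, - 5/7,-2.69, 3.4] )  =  [- 2.69, - 5/7,  -  9/17,  1.5, 3,3.4]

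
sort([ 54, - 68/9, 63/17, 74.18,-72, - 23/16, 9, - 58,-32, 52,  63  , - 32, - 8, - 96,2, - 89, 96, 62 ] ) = [  -  96, - 89, - 72 ,  -  58, - 32, - 32  ,-8 , - 68/9, -23/16,2, 63/17,  9, 52, 54, 62, 63,74.18,96]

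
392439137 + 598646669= 991085806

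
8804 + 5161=13965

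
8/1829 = 8/1829=0.00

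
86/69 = 1 +17/69 = 1.25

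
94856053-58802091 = 36053962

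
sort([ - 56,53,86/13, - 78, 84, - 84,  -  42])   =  [ - 84, - 78,-56,  -  42 , 86/13,53, 84]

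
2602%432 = 10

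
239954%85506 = 68942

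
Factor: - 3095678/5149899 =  - 2^1*3^( - 5 )*21193^( - 1)*1547839^1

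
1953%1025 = 928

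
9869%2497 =2378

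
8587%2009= 551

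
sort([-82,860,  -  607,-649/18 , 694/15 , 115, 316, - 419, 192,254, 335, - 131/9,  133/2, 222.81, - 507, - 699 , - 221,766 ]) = [ - 699,-607 , - 507,-419, - 221, - 82, - 649/18, - 131/9, 694/15, 133/2, 115,192, 222.81, 254, 316,335,766, 860]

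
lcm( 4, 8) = 8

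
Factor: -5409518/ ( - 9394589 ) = 2^1  *73^( - 1)*911^1*2969^1*128693^( - 1)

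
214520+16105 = 230625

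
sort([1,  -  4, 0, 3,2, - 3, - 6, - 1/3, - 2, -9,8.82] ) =[  -  9, - 6, - 4, - 3, - 2, - 1/3,  0,1, 2, 3, 8.82]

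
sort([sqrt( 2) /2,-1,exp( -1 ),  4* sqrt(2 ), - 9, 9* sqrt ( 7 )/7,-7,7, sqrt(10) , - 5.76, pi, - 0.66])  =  [- 9, - 7, - 5.76, - 1, - 0.66, exp( - 1), sqrt(2 )/2, pi, sqrt(10 ),9 * sqrt( 7 ) /7 , 4*  sqrt (2), 7]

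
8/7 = 1 + 1/7 =1.14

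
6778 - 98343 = - 91565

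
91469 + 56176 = 147645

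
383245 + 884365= 1267610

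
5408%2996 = 2412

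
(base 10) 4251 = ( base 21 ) 9D9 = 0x109b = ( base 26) 67D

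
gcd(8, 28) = 4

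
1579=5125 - 3546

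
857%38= 21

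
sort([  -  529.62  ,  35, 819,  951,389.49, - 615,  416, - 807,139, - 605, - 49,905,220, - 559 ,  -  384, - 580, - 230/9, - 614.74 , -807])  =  [ - 807  , - 807, -615, - 614.74, - 605, - 580, - 559, - 529.62, - 384, - 49, -230/9, 35,  139,  220,389.49,416,819, 905,  951]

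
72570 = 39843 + 32727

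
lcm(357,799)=16779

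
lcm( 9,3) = 9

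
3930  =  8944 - 5014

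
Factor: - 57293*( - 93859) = 5377463687 = 23^1*47^2*53^1*1997^1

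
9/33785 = 9/33785 = 0.00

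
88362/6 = 14727 = 14727.00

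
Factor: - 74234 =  - 2^1*37117^1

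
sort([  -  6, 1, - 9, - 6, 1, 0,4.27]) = [ -9, - 6,  -  6, 0,  1,1, 4.27]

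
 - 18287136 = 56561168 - 74848304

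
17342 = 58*299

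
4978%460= 378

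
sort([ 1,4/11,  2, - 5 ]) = [ - 5,4/11, 1,2]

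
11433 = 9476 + 1957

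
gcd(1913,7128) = 1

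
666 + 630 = 1296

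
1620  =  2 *810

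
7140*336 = 2399040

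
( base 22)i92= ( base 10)8912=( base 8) 21320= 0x22D0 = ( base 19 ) 15D1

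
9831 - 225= 9606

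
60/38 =1 + 11/19 = 1.58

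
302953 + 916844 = 1219797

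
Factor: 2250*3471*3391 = 26482862250 = 2^1 * 3^3*5^3*13^1*89^1 * 3391^1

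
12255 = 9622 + 2633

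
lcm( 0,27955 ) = 0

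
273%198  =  75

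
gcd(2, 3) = 1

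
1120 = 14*80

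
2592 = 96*27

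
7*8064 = 56448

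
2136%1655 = 481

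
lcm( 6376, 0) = 0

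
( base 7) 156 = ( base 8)132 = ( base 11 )82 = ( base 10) 90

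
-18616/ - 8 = 2327+0/1= 2327.00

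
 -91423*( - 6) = 548538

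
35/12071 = 35/12071 =0.00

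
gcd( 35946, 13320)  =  18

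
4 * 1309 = 5236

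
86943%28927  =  162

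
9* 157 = 1413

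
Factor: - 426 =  - 2^1*3^1*71^1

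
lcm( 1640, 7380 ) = 14760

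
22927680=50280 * 456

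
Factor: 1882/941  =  2 = 2^1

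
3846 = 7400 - 3554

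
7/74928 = 1/10704 = 0.00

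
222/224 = 111/112 = 0.99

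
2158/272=1079/136 = 7.93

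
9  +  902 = 911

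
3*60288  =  180864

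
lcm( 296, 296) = 296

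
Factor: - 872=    - 2^3 * 109^1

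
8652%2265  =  1857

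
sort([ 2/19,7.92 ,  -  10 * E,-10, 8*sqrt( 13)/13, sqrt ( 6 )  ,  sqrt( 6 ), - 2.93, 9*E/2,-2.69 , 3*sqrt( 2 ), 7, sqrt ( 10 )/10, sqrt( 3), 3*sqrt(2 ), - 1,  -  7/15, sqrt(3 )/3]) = [ - 10*E,  -  10,-2.93, - 2.69 , - 1 , - 7/15,2/19,  sqrt( 10 ) /10,sqrt(3 ) /3, sqrt ( 3 ),8 * sqrt ( 13 )/13,sqrt( 6 ) , sqrt( 6),3*sqrt( 2),3*  sqrt ( 2), 7 , 7.92,9*E/2] 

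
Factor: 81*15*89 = 108135 =3^5*5^1* 89^1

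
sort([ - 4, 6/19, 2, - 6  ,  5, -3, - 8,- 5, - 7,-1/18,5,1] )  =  [ - 8, - 7, - 6, - 5, - 4, - 3,  -  1/18 , 6/19, 1, 2,5, 5]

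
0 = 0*(- 37250)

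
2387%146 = 51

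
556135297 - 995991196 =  - 439855899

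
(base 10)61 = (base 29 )23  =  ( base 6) 141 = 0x3D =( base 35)1Q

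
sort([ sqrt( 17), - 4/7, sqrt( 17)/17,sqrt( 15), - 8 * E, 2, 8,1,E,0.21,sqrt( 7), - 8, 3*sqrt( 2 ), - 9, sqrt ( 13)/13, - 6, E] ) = [  -  8 * E, - 9, - 8,-6, - 4/7, 0.21,sqrt( 17)/17,sqrt(13)/13,1 , 2,sqrt( 7 ), E,E,sqrt ( 15),sqrt( 17 ),3*sqrt( 2), 8]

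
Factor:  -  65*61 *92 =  - 2^2*5^1 *13^1*23^1*61^1 = -  364780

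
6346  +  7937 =14283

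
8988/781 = 11 + 397/781= 11.51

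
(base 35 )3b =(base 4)1310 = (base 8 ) 164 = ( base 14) 84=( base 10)116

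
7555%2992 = 1571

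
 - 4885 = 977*( - 5)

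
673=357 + 316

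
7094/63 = 7094/63 =112.60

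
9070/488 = 4535/244 = 18.59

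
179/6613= 179/6613 = 0.03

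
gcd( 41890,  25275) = 5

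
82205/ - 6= - 13701+1/6 = - 13700.83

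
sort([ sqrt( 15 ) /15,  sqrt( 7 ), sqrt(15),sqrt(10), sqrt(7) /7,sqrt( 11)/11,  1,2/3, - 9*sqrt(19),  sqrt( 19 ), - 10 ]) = [ - 9*sqrt (19), - 10 , sqrt( 15)/15,sqrt(11)/11,sqrt( 7 )/7, 2/3,1 , sqrt( 7 ),sqrt( 10 ) , sqrt(15) , sqrt( 19)]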